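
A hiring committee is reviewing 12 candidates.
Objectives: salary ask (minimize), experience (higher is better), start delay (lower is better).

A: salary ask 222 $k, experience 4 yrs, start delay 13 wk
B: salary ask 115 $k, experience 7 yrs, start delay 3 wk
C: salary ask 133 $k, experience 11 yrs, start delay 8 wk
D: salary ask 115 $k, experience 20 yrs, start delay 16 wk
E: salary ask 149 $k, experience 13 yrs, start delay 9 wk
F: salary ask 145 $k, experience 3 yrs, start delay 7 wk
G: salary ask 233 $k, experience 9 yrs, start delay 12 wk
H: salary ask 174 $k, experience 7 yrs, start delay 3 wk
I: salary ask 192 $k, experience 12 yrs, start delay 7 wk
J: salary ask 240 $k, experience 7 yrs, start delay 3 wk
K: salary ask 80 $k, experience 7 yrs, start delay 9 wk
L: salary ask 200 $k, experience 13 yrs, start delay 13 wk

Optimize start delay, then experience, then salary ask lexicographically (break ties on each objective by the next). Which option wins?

First minimize start delay: best is 3, kept {B, H, J}.
Then maximize experience: best is 7, kept {B, H, J}.
Then minimize salary ask: best is 115, kept {B}.

B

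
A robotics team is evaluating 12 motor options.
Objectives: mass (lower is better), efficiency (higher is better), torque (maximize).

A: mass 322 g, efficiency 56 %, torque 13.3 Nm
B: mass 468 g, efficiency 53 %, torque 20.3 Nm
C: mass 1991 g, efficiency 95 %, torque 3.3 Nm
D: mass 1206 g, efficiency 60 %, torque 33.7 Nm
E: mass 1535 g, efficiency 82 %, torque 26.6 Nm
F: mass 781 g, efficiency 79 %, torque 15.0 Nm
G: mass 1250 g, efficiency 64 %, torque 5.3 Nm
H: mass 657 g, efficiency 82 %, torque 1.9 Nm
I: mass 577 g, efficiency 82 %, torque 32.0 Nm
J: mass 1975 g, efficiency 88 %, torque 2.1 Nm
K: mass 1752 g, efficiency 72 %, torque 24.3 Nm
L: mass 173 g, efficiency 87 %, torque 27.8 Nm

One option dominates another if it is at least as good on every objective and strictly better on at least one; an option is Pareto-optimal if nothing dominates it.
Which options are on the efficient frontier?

A: dominated by L (mass 173≤322, efficiency 87≥56, torque 27.8≥13.3).
B: dominated by L (mass 173≤468, efficiency 87≥53, torque 27.8≥20.3).
C: not dominated (best efficiency).
D: not dominated (best torque).
E: dominated by I (mass 577≤1535, efficiency 82≥82, torque 32.0≥26.6).
F: dominated by I (mass 577≤781, efficiency 82≥79, torque 32.0≥15.0).
G: dominated by F (mass 781≤1250, efficiency 79≥64, torque 15.0≥5.3).
H: dominated by I (mass 577≤657, efficiency 82≥82, torque 32.0≥1.9).
I: not dominated.
J: not dominated.
K: dominated by E (mass 1535≤1752, efficiency 82≥72, torque 26.6≥24.3).
L: not dominated (best mass).

C, D, I, J, L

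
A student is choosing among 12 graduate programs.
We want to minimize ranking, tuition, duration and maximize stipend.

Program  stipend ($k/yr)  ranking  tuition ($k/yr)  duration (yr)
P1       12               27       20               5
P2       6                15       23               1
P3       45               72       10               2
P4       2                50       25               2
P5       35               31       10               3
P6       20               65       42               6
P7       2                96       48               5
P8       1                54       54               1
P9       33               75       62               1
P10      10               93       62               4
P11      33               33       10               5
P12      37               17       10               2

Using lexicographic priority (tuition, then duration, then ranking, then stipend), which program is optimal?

P12

First minimize tuition: best is 10, kept {P3, P5, P11, P12}.
Then minimize duration: best is 2, kept {P3, P12}.
Then minimize ranking: best is 17, kept {P12}.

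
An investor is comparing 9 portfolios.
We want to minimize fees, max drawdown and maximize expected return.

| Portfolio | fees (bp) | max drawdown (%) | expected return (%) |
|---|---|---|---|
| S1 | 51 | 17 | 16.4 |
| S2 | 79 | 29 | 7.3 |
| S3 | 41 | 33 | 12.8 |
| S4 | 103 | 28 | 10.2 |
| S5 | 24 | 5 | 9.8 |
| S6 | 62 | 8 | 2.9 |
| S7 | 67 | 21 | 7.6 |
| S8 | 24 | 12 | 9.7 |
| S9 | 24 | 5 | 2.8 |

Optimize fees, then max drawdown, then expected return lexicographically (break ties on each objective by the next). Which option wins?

First minimize fees: best is 24, kept {S5, S8, S9}.
Then minimize max drawdown: best is 5, kept {S5, S9}.
Then maximize expected return: best is 9.8, kept {S5}.

S5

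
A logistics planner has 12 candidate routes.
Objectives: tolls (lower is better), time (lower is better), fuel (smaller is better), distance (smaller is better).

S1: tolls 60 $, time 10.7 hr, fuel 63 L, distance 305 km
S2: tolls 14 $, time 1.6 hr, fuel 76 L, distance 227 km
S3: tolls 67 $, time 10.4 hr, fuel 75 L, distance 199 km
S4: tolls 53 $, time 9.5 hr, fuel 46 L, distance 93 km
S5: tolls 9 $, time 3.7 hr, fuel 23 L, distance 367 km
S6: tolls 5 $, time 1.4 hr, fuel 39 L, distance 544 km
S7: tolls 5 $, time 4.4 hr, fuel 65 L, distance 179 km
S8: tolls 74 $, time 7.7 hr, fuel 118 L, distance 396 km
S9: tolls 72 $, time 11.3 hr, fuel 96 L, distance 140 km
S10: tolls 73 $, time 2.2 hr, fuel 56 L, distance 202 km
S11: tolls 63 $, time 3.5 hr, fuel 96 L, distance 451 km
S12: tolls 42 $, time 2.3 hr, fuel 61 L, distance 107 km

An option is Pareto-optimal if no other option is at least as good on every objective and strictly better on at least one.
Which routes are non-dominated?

S1: dominated by S4 (tolls 53≤60, time 9.5≤10.7, fuel 46≤63, distance 93≤305).
S2: not dominated.
S3: dominated by S4 (tolls 53≤67, time 9.5≤10.4, fuel 46≤75, distance 93≤199).
S4: not dominated (best distance).
S5: not dominated (best fuel).
S6: not dominated (best time).
S7: not dominated.
S8: dominated by S2 (tolls 14≤74, time 1.6≤7.7, fuel 76≤118, distance 227≤396).
S9: dominated by S4 (tolls 53≤72, time 9.5≤11.3, fuel 46≤96, distance 93≤140).
S10: not dominated.
S11: dominated by S2 (tolls 14≤63, time 1.6≤3.5, fuel 76≤96, distance 227≤451).
S12: not dominated.

S2, S4, S5, S6, S7, S10, S12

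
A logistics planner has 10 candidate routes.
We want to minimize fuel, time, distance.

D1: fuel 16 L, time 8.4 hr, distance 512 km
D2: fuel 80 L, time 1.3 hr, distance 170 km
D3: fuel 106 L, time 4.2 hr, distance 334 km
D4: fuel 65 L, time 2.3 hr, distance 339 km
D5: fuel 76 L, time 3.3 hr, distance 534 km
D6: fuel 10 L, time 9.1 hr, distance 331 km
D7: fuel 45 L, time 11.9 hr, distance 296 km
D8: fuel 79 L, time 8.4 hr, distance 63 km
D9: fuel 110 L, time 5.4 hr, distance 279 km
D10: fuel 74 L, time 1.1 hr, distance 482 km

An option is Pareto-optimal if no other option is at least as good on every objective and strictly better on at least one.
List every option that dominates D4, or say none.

none

D1: worse on time (8.4 vs 2.3).
D2: worse on fuel (80 vs 65).
D3: worse on fuel (106 vs 65).
D5: worse on fuel (76 vs 65).
D6: worse on time (9.1 vs 2.3).
D7: worse on time (11.9 vs 2.3).
D8: worse on fuel (79 vs 65).
D9: worse on fuel (110 vs 65).
D10: worse on fuel (74 vs 65).
No option dominates D4.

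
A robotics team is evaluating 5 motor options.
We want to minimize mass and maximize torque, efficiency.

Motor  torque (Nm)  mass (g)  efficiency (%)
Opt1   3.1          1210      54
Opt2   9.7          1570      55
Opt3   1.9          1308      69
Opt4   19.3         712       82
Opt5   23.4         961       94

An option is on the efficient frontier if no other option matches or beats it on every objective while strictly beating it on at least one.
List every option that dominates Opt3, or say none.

Opt4: torque 19.3≥1.9, mass 712≤1308, efficiency 82≥69 — dominates Opt3.
Opt5: torque 23.4≥1.9, mass 961≤1308, efficiency 94≥69 — dominates Opt3.
Others (Opt1, Opt2) are each worse than Opt3 on at least one objective.

Opt4, Opt5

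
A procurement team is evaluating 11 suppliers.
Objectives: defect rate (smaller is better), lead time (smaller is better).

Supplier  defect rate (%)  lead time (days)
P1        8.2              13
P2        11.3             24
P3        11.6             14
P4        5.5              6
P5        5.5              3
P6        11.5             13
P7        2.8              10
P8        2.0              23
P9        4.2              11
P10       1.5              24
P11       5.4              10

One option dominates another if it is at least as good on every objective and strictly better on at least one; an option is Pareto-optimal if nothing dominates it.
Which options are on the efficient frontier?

P5, P7, P8, P10

P1: dominated by P4 (defect rate 5.5≤8.2, lead time 6≤13).
P2: dominated by P1 (defect rate 8.2≤11.3, lead time 13≤24).
P3: dominated by P1 (defect rate 8.2≤11.6, lead time 13≤14).
P4: dominated by P5 (defect rate 5.5≤5.5, lead time 3≤6).
P5: not dominated (best lead time).
P6: dominated by P1 (defect rate 8.2≤11.5, lead time 13≤13).
P7: not dominated.
P8: not dominated.
P9: dominated by P7 (defect rate 2.8≤4.2, lead time 10≤11).
P10: not dominated (best defect rate).
P11: dominated by P7 (defect rate 2.8≤5.4, lead time 10≤10).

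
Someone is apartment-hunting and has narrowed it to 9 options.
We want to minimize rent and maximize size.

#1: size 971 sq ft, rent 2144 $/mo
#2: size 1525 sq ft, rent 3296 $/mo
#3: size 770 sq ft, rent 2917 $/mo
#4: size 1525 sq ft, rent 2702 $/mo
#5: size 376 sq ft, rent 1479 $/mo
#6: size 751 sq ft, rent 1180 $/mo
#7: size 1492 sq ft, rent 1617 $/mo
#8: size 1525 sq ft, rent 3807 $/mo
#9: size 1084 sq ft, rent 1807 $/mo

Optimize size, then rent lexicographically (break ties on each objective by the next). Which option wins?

First maximize size: best is 1525, kept {#2, #4, #8}.
Then minimize rent: best is 2702, kept {#4}.

#4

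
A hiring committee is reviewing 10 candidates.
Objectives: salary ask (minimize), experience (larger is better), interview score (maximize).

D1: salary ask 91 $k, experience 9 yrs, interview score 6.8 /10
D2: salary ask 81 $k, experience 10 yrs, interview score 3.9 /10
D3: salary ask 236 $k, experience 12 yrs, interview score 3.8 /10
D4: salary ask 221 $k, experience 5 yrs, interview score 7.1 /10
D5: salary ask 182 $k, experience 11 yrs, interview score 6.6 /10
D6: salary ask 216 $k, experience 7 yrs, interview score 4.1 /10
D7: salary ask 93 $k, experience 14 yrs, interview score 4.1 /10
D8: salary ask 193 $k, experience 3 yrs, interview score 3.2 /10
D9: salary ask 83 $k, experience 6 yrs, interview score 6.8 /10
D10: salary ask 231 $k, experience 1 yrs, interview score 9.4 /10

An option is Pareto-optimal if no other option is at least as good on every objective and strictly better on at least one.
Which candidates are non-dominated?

D1, D2, D4, D5, D7, D9, D10

D1: not dominated.
D2: not dominated (best salary ask).
D3: dominated by D7 (salary ask 93≤236, experience 14≥12, interview score 4.1≥3.8).
D4: not dominated.
D5: not dominated.
D6: dominated by D1 (salary ask 91≤216, experience 9≥7, interview score 6.8≥4.1).
D7: not dominated (best experience).
D8: dominated by D1 (salary ask 91≤193, experience 9≥3, interview score 6.8≥3.2).
D9: not dominated.
D10: not dominated (best interview score).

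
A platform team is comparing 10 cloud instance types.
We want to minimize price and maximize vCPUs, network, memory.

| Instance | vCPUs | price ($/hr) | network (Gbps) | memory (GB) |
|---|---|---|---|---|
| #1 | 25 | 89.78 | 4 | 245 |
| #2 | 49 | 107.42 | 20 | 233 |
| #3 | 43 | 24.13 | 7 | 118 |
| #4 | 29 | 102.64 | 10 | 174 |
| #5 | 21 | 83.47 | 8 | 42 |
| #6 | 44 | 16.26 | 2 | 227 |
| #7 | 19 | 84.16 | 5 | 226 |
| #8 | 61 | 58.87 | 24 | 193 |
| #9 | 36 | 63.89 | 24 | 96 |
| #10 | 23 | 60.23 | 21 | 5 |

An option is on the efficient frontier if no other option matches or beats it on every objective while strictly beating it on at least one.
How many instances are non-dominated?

#1: not dominated (best memory).
#2: not dominated.
#3: not dominated.
#4: dominated by #8 (vCPUs 61≥29, price 58.87≤102.64, network 24≥10, memory 193≥174).
#5: dominated by #8 (vCPUs 61≥21, price 58.87≤83.47, network 24≥8, memory 193≥42).
#6: not dominated (best price).
#7: not dominated.
#8: not dominated (best vCPUs).
#9: dominated by #8 (vCPUs 61≥36, price 58.87≤63.89, network 24≥24, memory 193≥96).
#10: dominated by #8 (vCPUs 61≥23, price 58.87≤60.23, network 24≥21, memory 193≥5).
Pareto-optimal: #1, #2, #3, #6, #7, #8 → 6.

6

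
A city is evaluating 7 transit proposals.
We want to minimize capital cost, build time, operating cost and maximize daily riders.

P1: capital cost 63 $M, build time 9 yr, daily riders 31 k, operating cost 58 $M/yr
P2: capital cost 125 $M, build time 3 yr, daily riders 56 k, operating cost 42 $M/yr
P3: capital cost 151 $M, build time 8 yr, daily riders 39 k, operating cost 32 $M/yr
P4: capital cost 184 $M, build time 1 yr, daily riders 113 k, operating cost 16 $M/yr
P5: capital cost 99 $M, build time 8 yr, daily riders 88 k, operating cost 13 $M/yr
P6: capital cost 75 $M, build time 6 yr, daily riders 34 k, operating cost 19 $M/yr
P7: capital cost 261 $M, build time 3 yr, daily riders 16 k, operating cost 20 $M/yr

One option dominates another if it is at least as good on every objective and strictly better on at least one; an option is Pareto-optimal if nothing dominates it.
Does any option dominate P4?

No

P1: worse on build time (9 vs 1).
P2: worse on build time (3 vs 1).
P3: worse on build time (8 vs 1).
P5: worse on build time (8 vs 1).
P6: worse on build time (6 vs 1).
P7: worse on capital cost (261 vs 184).
No option is at least as good as P4 on every objective and strictly better on one.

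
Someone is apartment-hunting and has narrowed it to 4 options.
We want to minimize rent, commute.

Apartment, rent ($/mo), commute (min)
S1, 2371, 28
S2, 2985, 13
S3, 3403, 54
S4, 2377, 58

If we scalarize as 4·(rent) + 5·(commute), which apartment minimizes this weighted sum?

S1

S1: 4·2371 + 5·28 = 9624
S2: 4·2985 + 5·13 = 12005
S3: 4·3403 + 5·54 = 13882
S4: 4·2377 + 5·58 = 9798
Lowest: S1 at 9624.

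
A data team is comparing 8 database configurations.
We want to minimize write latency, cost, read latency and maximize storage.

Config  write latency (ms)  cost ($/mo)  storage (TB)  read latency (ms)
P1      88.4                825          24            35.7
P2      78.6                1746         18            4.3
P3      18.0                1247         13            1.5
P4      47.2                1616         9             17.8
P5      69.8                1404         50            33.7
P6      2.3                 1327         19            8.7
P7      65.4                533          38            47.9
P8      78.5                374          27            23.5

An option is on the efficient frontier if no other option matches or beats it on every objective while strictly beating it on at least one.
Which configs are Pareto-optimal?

P1: dominated by P8 (write latency 78.5≤88.4, cost 374≤825, storage 27≥24, read latency 23.5≤35.7).
P2: not dominated.
P3: not dominated (best read latency).
P4: dominated by P3 (write latency 18.0≤47.2, cost 1247≤1616, storage 13≥9, read latency 1.5≤17.8).
P5: not dominated (best storage).
P6: not dominated (best write latency).
P7: not dominated.
P8: not dominated (best cost).

P2, P3, P5, P6, P7, P8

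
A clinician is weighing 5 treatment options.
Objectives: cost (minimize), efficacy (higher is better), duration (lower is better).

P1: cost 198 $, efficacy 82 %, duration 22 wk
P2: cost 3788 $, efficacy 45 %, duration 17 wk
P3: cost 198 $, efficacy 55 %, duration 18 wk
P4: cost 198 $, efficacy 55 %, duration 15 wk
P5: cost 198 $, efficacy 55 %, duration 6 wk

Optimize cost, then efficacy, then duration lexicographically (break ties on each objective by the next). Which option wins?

First minimize cost: best is 198, kept {P1, P3, P4, P5}.
Then maximize efficacy: best is 82, kept {P1}.

P1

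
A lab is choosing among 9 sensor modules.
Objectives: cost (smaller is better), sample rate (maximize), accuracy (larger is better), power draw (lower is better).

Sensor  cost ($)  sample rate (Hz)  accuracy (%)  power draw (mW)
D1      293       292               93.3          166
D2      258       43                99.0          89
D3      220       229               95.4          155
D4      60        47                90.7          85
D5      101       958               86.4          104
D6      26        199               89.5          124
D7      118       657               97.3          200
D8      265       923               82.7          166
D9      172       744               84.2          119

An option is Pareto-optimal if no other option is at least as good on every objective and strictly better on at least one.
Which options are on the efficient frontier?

D1: not dominated.
D2: not dominated (best accuracy).
D3: not dominated.
D4: not dominated (best power draw).
D5: not dominated (best sample rate).
D6: not dominated (best cost).
D7: not dominated.
D8: dominated by D5 (cost 101≤265, sample rate 958≥923, accuracy 86.4≥82.7, power draw 104≤166).
D9: dominated by D5 (cost 101≤172, sample rate 958≥744, accuracy 86.4≥84.2, power draw 104≤119).

D1, D2, D3, D4, D5, D6, D7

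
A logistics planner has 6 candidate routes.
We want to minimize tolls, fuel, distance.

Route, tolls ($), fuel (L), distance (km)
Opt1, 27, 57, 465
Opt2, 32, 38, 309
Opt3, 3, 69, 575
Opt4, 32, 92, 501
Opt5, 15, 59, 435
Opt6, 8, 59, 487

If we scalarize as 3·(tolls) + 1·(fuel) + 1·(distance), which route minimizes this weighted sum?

Opt2

Opt1: 3·27 + 1·57 + 1·465 = 603
Opt2: 3·32 + 1·38 + 1·309 = 443
Opt3: 3·3 + 1·69 + 1·575 = 653
Opt4: 3·32 + 1·92 + 1·501 = 689
Opt5: 3·15 + 1·59 + 1·435 = 539
Opt6: 3·8 + 1·59 + 1·487 = 570
Lowest: Opt2 at 443.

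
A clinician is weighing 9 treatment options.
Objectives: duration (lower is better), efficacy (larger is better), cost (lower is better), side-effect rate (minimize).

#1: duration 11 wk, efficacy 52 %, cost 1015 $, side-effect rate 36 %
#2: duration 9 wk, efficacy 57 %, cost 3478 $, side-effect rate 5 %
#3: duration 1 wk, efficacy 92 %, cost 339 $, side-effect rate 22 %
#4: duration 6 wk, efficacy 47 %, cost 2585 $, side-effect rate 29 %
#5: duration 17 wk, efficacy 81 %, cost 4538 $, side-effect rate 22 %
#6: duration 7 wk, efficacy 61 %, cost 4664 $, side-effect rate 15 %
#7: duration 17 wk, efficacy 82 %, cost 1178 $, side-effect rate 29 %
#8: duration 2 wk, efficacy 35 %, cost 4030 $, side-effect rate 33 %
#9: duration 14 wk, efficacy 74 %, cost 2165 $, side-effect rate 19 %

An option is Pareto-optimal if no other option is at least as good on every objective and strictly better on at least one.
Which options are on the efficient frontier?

#2, #3, #6, #9

#1: dominated by #3 (duration 1≤11, efficacy 92≥52, cost 339≤1015, side-effect rate 22≤36).
#2: not dominated (best side-effect rate).
#3: not dominated (best duration).
#4: dominated by #3 (duration 1≤6, efficacy 92≥47, cost 339≤2585, side-effect rate 22≤29).
#5: dominated by #3 (duration 1≤17, efficacy 92≥81, cost 339≤4538, side-effect rate 22≤22).
#6: not dominated.
#7: dominated by #3 (duration 1≤17, efficacy 92≥82, cost 339≤1178, side-effect rate 22≤29).
#8: dominated by #3 (duration 1≤2, efficacy 92≥35, cost 339≤4030, side-effect rate 22≤33).
#9: not dominated.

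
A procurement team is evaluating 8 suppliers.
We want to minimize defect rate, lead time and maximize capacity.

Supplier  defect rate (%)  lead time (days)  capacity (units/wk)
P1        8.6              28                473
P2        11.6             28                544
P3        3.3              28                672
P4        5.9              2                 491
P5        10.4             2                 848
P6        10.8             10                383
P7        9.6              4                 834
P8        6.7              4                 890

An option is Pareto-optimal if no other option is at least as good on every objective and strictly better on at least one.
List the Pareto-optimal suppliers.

P1: dominated by P3 (defect rate 3.3≤8.6, lead time 28≤28, capacity 672≥473).
P2: dominated by P3 (defect rate 3.3≤11.6, lead time 28≤28, capacity 672≥544).
P3: not dominated (best defect rate).
P4: not dominated.
P5: not dominated.
P6: dominated by P4 (defect rate 5.9≤10.8, lead time 2≤10, capacity 491≥383).
P7: dominated by P8 (defect rate 6.7≤9.6, lead time 4≤4, capacity 890≥834).
P8: not dominated (best capacity).

P3, P4, P5, P8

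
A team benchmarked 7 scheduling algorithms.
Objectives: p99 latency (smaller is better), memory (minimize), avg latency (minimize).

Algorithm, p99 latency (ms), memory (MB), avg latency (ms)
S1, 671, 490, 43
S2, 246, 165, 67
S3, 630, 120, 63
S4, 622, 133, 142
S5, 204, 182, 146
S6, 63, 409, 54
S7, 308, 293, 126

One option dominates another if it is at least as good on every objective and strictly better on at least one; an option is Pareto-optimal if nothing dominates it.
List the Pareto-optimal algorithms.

S1: not dominated (best avg latency).
S2: not dominated.
S3: not dominated (best memory).
S4: not dominated.
S5: not dominated.
S6: not dominated (best p99 latency).
S7: dominated by S2 (p99 latency 246≤308, memory 165≤293, avg latency 67≤126).

S1, S2, S3, S4, S5, S6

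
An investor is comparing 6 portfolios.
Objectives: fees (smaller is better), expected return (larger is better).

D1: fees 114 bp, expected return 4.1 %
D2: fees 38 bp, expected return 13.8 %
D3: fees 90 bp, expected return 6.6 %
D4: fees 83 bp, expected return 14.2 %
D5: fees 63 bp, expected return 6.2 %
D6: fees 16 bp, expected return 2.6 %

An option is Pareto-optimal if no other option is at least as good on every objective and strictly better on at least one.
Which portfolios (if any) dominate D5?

D2: fees 38≤63, expected return 13.8≥6.2 — dominates D5.
Others (D1, D3, D4, D6) are each worse than D5 on at least one objective.

D2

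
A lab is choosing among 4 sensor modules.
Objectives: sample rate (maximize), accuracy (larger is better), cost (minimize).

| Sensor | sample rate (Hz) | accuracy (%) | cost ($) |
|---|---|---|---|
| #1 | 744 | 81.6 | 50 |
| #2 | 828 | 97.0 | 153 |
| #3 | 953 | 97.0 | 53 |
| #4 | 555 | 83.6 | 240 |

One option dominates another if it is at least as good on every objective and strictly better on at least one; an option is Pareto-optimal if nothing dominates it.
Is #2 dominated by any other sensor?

#3 vs #2: sample rate 953≥828, accuracy 97.0≥97.0, cost 53≤153 — #3 is at least as good on every objective and strictly better on at least one, so #3 dominates #2.

Yes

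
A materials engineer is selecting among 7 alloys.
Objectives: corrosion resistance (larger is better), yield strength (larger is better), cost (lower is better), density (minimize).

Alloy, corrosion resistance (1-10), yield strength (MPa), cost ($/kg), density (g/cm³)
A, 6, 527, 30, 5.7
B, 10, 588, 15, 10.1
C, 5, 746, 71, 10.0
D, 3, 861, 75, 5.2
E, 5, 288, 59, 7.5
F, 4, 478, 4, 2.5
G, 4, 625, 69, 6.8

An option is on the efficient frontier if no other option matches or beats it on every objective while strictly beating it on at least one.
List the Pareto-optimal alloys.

A: not dominated.
B: not dominated (best corrosion resistance).
C: not dominated.
D: not dominated (best yield strength).
E: dominated by A (corrosion resistance 6≥5, yield strength 527≥288, cost 30≤59, density 5.7≤7.5).
F: not dominated (best cost).
G: not dominated.

A, B, C, D, F, G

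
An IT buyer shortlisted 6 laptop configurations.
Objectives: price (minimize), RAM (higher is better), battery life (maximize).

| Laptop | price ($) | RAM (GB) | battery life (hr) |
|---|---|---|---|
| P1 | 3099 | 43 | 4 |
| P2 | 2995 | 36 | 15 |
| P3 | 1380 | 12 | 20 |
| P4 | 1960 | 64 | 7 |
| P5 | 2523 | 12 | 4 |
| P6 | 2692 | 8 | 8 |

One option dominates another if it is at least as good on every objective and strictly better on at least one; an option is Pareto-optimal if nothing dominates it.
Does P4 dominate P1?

P4 vs P1: price 1960≤3099, RAM 64≥43, battery life 7≥4 — P4 is at least as good on every objective with at least one strict improvement.

Yes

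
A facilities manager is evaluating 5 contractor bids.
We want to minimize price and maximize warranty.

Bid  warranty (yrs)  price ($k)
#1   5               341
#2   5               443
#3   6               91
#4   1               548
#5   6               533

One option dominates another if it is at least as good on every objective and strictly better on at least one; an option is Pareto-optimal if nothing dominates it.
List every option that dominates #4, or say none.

#1, #2, #3, #5

#1: warranty 5≥1, price 341≤548 — dominates #4.
#2: warranty 5≥1, price 443≤548 — dominates #4.
#3: warranty 6≥1, price 91≤548 — dominates #4.
#5: warranty 6≥1, price 533≤548 — dominates #4.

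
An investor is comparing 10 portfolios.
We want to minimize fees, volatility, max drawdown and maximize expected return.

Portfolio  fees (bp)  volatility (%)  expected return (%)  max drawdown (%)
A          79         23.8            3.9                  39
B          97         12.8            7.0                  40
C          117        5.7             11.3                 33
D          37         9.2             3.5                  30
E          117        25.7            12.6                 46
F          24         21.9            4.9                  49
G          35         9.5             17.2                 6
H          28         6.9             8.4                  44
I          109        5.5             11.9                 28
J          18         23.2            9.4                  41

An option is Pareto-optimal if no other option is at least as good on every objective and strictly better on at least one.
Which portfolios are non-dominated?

D, F, G, H, I, J

A: dominated by G (fees 35≤79, volatility 9.5≤23.8, expected return 17.2≥3.9, max drawdown 6≤39).
B: dominated by G (fees 35≤97, volatility 9.5≤12.8, expected return 17.2≥7.0, max drawdown 6≤40).
C: dominated by I (fees 109≤117, volatility 5.5≤5.7, expected return 11.9≥11.3, max drawdown 28≤33).
D: not dominated.
E: dominated by G (fees 35≤117, volatility 9.5≤25.7, expected return 17.2≥12.6, max drawdown 6≤46).
F: not dominated.
G: not dominated (best expected return).
H: not dominated.
I: not dominated (best volatility).
J: not dominated (best fees).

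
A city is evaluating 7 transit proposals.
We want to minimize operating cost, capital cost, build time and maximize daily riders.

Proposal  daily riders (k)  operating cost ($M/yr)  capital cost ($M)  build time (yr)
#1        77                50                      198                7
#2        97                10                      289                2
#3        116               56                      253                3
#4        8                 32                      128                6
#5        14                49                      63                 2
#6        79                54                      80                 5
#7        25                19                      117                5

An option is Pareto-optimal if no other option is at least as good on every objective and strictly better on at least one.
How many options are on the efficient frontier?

#1: not dominated.
#2: not dominated (best operating cost).
#3: not dominated (best daily riders).
#4: dominated by #7 (daily riders 25≥8, operating cost 19≤32, capital cost 117≤128, build time 5≤6).
#5: not dominated (best capital cost).
#6: not dominated.
#7: not dominated.
Pareto-optimal: #1, #2, #3, #5, #6, #7 → 6.

6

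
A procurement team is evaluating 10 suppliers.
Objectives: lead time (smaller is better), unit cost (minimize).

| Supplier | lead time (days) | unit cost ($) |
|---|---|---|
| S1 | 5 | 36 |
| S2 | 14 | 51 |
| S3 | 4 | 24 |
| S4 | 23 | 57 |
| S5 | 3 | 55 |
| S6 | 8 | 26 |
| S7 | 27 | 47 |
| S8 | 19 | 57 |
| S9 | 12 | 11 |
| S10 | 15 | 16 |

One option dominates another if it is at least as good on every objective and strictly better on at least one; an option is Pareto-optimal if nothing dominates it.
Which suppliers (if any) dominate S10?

S9: lead time 12≤15, unit cost 11≤16 — dominates S10.
Others (S1, S2, S3, S4, S5, S6, S7, S8) are each worse than S10 on at least one objective.

S9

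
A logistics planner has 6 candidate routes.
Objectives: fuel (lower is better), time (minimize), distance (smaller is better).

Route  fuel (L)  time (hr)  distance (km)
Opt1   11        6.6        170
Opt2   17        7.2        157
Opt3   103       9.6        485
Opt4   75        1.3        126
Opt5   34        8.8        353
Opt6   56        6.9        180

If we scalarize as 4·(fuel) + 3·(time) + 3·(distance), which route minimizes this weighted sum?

Opt1: 4·11 + 3·6.6 + 3·170 = 573.8
Opt2: 4·17 + 3·7.2 + 3·157 = 560.6
Opt3: 4·103 + 3·9.6 + 3·485 = 1895.8
Opt4: 4·75 + 3·1.3 + 3·126 = 681.9
Opt5: 4·34 + 3·8.8 + 3·353 = 1221.4
Opt6: 4·56 + 3·6.9 + 3·180 = 784.7
Lowest: Opt2 at 560.6.

Opt2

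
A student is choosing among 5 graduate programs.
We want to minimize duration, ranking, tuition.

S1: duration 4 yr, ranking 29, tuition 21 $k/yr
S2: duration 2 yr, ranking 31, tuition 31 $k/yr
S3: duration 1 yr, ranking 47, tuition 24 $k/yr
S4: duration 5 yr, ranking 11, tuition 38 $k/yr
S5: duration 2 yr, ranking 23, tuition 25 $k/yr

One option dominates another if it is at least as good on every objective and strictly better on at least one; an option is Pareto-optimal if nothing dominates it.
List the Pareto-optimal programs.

S1, S3, S4, S5

S1: not dominated (best tuition).
S2: dominated by S5 (duration 2≤2, ranking 23≤31, tuition 25≤31).
S3: not dominated (best duration).
S4: not dominated (best ranking).
S5: not dominated.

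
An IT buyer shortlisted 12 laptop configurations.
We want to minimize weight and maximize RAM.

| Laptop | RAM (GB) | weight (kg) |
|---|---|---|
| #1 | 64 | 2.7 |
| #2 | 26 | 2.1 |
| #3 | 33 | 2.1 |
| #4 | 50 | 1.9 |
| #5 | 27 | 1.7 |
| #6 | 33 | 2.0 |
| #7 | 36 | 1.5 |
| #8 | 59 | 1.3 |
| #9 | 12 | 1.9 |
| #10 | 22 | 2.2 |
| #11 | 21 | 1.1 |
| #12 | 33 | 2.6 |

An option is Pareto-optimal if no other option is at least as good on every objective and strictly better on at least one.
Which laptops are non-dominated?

#1: not dominated (best RAM).
#2: dominated by #3 (RAM 33≥26, weight 2.1≤2.1).
#3: dominated by #4 (RAM 50≥33, weight 1.9≤2.1).
#4: dominated by #8 (RAM 59≥50, weight 1.3≤1.9).
#5: dominated by #7 (RAM 36≥27, weight 1.5≤1.7).
#6: dominated by #4 (RAM 50≥33, weight 1.9≤2.0).
#7: dominated by #8 (RAM 59≥36, weight 1.3≤1.5).
#8: not dominated.
#9: dominated by #4 (RAM 50≥12, weight 1.9≤1.9).
#10: dominated by #2 (RAM 26≥22, weight 2.1≤2.2).
#11: not dominated (best weight).
#12: dominated by #3 (RAM 33≥33, weight 2.1≤2.6).

#1, #8, #11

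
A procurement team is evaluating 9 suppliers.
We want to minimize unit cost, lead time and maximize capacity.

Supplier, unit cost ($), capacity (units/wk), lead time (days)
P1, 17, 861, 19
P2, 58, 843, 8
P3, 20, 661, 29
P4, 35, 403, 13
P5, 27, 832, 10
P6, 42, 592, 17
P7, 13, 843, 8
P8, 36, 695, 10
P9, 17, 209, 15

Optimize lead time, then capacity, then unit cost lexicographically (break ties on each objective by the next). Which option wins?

P7

First minimize lead time: best is 8, kept {P2, P7}.
Then maximize capacity: best is 843, kept {P2, P7}.
Then minimize unit cost: best is 13, kept {P7}.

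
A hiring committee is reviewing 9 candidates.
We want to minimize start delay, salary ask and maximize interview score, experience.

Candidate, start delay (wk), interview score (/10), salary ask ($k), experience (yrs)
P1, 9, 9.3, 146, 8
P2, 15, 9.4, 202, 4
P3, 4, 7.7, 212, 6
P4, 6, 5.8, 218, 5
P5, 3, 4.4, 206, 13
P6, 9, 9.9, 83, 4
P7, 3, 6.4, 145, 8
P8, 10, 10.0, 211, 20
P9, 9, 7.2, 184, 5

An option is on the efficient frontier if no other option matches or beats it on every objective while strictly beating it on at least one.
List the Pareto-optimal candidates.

P1: not dominated.
P2: dominated by P6 (start delay 9≤15, interview score 9.9≥9.4, salary ask 83≤202, experience 4≥4).
P3: not dominated.
P4: dominated by P3 (start delay 4≤6, interview score 7.7≥5.8, salary ask 212≤218, experience 6≥5).
P5: not dominated.
P6: not dominated (best salary ask).
P7: not dominated.
P8: not dominated (best interview score).
P9: dominated by P1 (start delay 9≤9, interview score 9.3≥7.2, salary ask 146≤184, experience 8≥5).

P1, P3, P5, P6, P7, P8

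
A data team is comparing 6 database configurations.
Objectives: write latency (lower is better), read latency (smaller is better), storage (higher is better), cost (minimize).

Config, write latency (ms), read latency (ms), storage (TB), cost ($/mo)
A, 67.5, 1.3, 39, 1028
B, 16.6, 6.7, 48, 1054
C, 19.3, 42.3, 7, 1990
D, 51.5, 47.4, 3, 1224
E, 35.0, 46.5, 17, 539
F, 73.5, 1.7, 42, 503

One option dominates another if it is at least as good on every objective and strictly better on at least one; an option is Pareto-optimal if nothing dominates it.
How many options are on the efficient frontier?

4

A: not dominated (best read latency).
B: not dominated (best write latency).
C: dominated by B (write latency 16.6≤19.3, read latency 6.7≤42.3, storage 48≥7, cost 1054≤1990).
D: dominated by B (write latency 16.6≤51.5, read latency 6.7≤47.4, storage 48≥3, cost 1054≤1224).
E: not dominated.
F: not dominated (best cost).
Pareto-optimal: A, B, E, F → 4.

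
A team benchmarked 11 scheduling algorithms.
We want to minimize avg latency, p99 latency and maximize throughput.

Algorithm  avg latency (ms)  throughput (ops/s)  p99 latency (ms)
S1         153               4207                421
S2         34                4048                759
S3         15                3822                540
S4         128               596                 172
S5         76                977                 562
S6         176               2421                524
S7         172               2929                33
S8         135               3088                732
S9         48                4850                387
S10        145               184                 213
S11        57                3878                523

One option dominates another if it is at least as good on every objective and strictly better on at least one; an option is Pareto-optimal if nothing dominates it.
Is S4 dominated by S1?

No

S1 vs S4: S1 is worse on avg latency (153 vs 128), so it does not dominate S4.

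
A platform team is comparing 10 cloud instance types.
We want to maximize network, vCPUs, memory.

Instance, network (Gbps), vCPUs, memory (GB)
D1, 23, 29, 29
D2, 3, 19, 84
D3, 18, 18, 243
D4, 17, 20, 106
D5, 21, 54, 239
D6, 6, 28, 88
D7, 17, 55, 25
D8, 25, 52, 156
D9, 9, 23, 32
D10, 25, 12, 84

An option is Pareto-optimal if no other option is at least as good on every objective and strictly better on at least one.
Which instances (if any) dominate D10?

D8

D8: network 25≥25, vCPUs 52≥12, memory 156≥84 — dominates D10.
Others (D1, D2, D3, D4, D5, D6, D7, D9) are each worse than D10 on at least one objective.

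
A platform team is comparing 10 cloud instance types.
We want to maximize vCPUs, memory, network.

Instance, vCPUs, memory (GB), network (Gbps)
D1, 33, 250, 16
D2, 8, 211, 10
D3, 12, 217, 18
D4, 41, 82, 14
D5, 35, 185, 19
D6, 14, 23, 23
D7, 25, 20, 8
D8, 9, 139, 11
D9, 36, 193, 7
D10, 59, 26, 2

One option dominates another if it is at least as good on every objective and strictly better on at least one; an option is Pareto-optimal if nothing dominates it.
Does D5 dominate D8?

Yes

D5 vs D8: vCPUs 35≥9, memory 185≥139, network 19≥11 — D5 is at least as good on every objective with at least one strict improvement.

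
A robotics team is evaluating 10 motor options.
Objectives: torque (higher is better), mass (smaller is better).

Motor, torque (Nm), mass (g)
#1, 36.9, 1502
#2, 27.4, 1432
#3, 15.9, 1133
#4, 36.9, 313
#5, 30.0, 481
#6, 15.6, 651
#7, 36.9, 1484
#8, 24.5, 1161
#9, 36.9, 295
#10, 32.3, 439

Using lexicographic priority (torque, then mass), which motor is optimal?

#9

First maximize torque: best is 36.9, kept {#1, #4, #7, #9}.
Then minimize mass: best is 295, kept {#9}.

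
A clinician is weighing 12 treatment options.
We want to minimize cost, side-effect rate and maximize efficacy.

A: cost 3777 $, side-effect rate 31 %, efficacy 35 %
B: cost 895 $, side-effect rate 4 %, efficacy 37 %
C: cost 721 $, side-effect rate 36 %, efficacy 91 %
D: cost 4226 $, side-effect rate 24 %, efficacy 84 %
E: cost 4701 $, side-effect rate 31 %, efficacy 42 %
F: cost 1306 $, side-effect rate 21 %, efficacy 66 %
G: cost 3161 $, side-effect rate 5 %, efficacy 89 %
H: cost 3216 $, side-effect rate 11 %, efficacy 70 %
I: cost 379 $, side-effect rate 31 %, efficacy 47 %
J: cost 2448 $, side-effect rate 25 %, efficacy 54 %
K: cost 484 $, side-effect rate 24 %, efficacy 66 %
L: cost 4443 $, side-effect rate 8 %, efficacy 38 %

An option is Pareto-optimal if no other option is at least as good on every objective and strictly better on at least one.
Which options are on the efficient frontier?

B, C, F, G, I, K

A: dominated by B (cost 895≤3777, side-effect rate 4≤31, efficacy 37≥35).
B: not dominated (best side-effect rate).
C: not dominated (best efficacy).
D: dominated by G (cost 3161≤4226, side-effect rate 5≤24, efficacy 89≥84).
E: dominated by D (cost 4226≤4701, side-effect rate 24≤31, efficacy 84≥42).
F: not dominated.
G: not dominated.
H: dominated by G (cost 3161≤3216, side-effect rate 5≤11, efficacy 89≥70).
I: not dominated (best cost).
J: dominated by F (cost 1306≤2448, side-effect rate 21≤25, efficacy 66≥54).
K: not dominated.
L: dominated by G (cost 3161≤4443, side-effect rate 5≤8, efficacy 89≥38).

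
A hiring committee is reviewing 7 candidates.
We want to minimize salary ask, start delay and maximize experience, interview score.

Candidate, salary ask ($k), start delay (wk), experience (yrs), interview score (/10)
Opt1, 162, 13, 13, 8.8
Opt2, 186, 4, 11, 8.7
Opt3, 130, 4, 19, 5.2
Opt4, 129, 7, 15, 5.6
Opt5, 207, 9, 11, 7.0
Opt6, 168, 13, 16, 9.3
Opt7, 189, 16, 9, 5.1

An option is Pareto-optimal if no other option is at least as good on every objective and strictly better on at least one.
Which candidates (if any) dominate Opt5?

Opt2

Opt2: salary ask 186≤207, start delay 4≤9, experience 11≥11, interview score 8.7≥7.0 — dominates Opt5.
Others (Opt1, Opt3, Opt4, Opt6, Opt7) are each worse than Opt5 on at least one objective.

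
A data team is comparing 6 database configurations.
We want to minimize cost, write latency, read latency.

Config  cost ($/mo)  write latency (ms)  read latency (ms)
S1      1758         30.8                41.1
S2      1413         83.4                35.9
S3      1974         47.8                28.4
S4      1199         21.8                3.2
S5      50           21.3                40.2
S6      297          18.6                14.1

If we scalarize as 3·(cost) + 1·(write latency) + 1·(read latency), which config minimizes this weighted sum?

S1: 3·1758 + 1·30.8 + 1·41.1 = 5345.9
S2: 3·1413 + 1·83.4 + 1·35.9 = 4358.3
S3: 3·1974 + 1·47.8 + 1·28.4 = 5998.2
S4: 3·1199 + 1·21.8 + 1·3.2 = 3622.0
S5: 3·50 + 1·21.3 + 1·40.2 = 211.5
S6: 3·297 + 1·18.6 + 1·14.1 = 923.7
Lowest: S5 at 211.5.

S5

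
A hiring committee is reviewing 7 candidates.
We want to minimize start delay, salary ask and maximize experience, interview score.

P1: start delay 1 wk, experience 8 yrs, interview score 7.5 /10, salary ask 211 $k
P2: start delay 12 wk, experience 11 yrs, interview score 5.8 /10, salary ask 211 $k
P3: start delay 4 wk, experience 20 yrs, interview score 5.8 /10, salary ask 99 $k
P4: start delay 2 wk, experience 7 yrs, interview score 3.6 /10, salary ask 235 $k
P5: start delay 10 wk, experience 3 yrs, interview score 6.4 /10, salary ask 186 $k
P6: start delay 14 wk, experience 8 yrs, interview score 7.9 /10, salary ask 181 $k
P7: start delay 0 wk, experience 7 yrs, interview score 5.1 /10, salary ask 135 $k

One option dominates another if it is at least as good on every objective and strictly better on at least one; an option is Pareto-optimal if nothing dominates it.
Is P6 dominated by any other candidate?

P1: worse on interview score (7.5 vs 7.9).
P2: worse on interview score (5.8 vs 7.9).
P3: worse on interview score (5.8 vs 7.9).
P4: worse on experience (7 vs 8).
P5: worse on experience (3 vs 8).
P7: worse on experience (7 vs 8).
No option is at least as good as P6 on every objective and strictly better on one.

No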